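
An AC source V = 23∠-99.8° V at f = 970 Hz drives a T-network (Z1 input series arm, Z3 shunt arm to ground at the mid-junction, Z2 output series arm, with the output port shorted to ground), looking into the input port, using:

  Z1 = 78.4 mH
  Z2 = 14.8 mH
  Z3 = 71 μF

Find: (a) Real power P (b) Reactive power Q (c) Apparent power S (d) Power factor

Step 1 — Angular frequency: ω = 2π·f = 2π·970 = 6095 rad/s.
Step 2 — Component impedances:
  Z1: Z = jωL = j·6095·0.0784 = 0 + j477.8 Ω
  Z2: Z = jωL = j·6095·0.0148 = 0 + j90.2 Ω
  Z3: Z = 1/(jωC) = -j/(ω·C) = 0 - j2.311 Ω
Step 3 — With the output port shorted to ground, the output series arm Z2 runs from the junction to ground; the shunt arm Z3 also runs from the junction to ground. They appear in parallel: Z3 || Z2 = 0 - j2.372 Ω.
Step 4 — Series with input arm Z1: Z_in = Z1 + (Z3 || Z2) = 0 + j475.5 Ω = 475.5∠90.0° Ω.
Step 5 — Source phasor: V = 23∠-99.8° V = -3.915 - j22.66 V.
Step 6 — Current: I = V / Z = -0.04767 + j0.008234 A = 0.04838∠170.2° A.
Step 7 — Complex power: S = V·I* = 0 + j1.113 VA.
Step 8 — Real power: P = Re(S) = 0 W.
Step 9 — Reactive power: Q = Im(S) = 1.113 VAR.
Step 10 — Apparent power: |S| = 1.113 VA.
Step 11 — Power factor: PF = P/|S| = 0 (lagging).

(a) P = 0 W  (b) Q = 1.113 VAR  (c) S = 1.113 VA  (d) PF = 0 (lagging)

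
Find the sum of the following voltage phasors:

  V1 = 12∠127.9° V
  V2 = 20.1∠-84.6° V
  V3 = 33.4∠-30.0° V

Step 1 — Convert each phasor to rectangular form:
  V1 = 12·(cos(127.9°) + j·sin(127.9°)) = -7.371 + j9.469 V
  V2 = 20.1·(cos(-84.6°) + j·sin(-84.6°)) = 1.892 - j20.01 V
  V3 = 33.4·(cos(-30.0°) + j·sin(-30.0°)) = 28.93 - j16.7 V
Step 2 — Sum components: V_total = 23.45 - j27.24 V.
Step 3 — Convert to polar: |V_total| = 35.94 V, ∠V_total = -49.3°.

V_total = 35.94∠-49.3° V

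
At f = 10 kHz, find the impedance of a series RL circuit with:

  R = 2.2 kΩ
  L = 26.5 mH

Step 1 — Angular frequency: ω = 2π·f = 2π·1e+04 = 6.283e+04 rad/s.
Step 2 — Component impedances:
  R: Z = R = 2200 Ω
  L: Z = jωL = j·6.283e+04·0.0265 = 0 + j1665 Ω
Step 3 — Series combination: Z_total = R + L = 2200 + j1665 Ω = 2759∠37.1° Ω.

Z = 2200 + j1665 Ω = 2759∠37.1° Ω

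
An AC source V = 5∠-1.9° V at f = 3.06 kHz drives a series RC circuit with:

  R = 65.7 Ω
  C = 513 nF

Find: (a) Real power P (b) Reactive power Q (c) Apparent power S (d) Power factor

Step 1 — Angular frequency: ω = 2π·f = 2π·3060 = 1.923e+04 rad/s.
Step 2 — Component impedances:
  R: Z = R = 65.7 Ω
  C: Z = 1/(jωC) = -j/(ω·C) = 0 - j101.4 Ω
Step 3 — Series combination: Z_total = R + C = 65.7 - j101.4 Ω = 120.8∠-57.1° Ω.
Step 4 — Source phasor: V = 5∠-1.9° V = 4.997 - j0.1658 V.
Step 5 — Current: I = V / Z = 0.02365 + j0.03397 A = 0.04139∠55.2° A.
Step 6 — Complex power: S = V·I* = 0.1125 - j0.1737 VA.
Step 7 — Real power: P = Re(S) = 0.1125 W.
Step 8 — Reactive power: Q = Im(S) = -0.1737 VAR.
Step 9 — Apparent power: |S| = 0.2069 VA.
Step 10 — Power factor: PF = P/|S| = 0.5438 (leading).

(a) P = 0.1125 W  (b) Q = -0.1737 VAR  (c) S = 0.2069 VA  (d) PF = 0.5438 (leading)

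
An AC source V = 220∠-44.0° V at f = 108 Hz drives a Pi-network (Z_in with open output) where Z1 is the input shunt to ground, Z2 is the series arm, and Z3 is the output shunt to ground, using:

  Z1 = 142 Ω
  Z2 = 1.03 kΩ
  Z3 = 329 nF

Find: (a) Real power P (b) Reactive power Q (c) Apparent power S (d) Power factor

Step 1 — Angular frequency: ω = 2π·f = 2π·108 = 678.6 rad/s.
Step 2 — Component impedances:
  Z1: Z = R = 142 Ω
  Z2: Z = R = 1030 Ω
  Z3: Z = 1/(jωC) = -j/(ω·C) = 0 - j4479 Ω
Step 3 — With open output, the series arm Z2 and the output shunt Z3 appear in series to ground: Z2 + Z3 = 1030 - j4479 Ω.
Step 4 — Parallel with input shunt Z1: Z_in = Z1 || (Z2 + Z3) = 140.9 - j4.213 Ω = 141∠-1.7° Ω.
Step 5 — Source phasor: V = 220∠-44.0° V = 158.3 - j152.8 V.
Step 6 — Current: I = V / Z = 1.155 - j1.05 A = 1.561∠-42.3° A.
Step 7 — Complex power: S = V·I* = 343.2 - j10.26 VA.
Step 8 — Real power: P = Re(S) = 343.2 W.
Step 9 — Reactive power: Q = Im(S) = -10.26 VAR.
Step 10 — Apparent power: |S| = 343.4 VA.
Step 11 — Power factor: PF = P/|S| = 0.9996 (leading).

(a) P = 343.2 W  (b) Q = -10.26 VAR  (c) S = 343.4 VA  (d) PF = 0.9996 (leading)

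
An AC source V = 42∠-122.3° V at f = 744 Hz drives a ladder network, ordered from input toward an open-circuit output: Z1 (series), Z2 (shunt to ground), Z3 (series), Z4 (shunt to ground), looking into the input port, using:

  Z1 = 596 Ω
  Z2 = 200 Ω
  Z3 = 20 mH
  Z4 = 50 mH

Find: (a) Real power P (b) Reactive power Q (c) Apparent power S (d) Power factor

Step 1 — Angular frequency: ω = 2π·f = 2π·744 = 4675 rad/s.
Step 2 — Component impedances:
  Z1: Z = R = 596 Ω
  Z2: Z = R = 200 Ω
  Z3: Z = jωL = j·4675·0.02 = 0 + j93.49 Ω
  Z4: Z = jωL = j·4675·0.05 = 0 + j233.7 Ω
Step 3 — Ladder network (open output): work backward from the far end, alternating series and parallel combinations. Z_in = 741.6 + j88.99 Ω = 746.9∠6.8° Ω.
Step 4 — Source phasor: V = 42∠-122.3° V = -22.44 - j35.5 V.
Step 5 — Current: I = V / Z = -0.0355 - j0.04361 A = 0.05623∠-129.1° A.
Step 6 — Complex power: S = V·I* = 2.345 + j0.2814 VA.
Step 7 — Real power: P = Re(S) = 2.345 W.
Step 8 — Reactive power: Q = Im(S) = 0.2814 VAR.
Step 9 — Apparent power: |S| = 2.362 VA.
Step 10 — Power factor: PF = P/|S| = 0.9929 (lagging).

(a) P = 2.345 W  (b) Q = 0.2814 VAR  (c) S = 2.362 VA  (d) PF = 0.9929 (lagging)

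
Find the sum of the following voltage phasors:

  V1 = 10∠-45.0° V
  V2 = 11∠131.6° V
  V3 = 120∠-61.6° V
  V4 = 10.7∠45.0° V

Step 1 — Convert each phasor to rectangular form:
  V1 = 10·(cos(-45.0°) + j·sin(-45.0°)) = 7.071 - j7.071 V
  V2 = 11·(cos(131.6°) + j·sin(131.6°)) = -7.303 + j8.226 V
  V3 = 120·(cos(-61.6°) + j·sin(-61.6°)) = 57.07 - j105.6 V
  V4 = 10.7·(cos(45.0°) + j·sin(45.0°)) = 7.566 + j7.566 V
Step 2 — Sum components: V_total = 64.41 - j96.84 V.
Step 3 — Convert to polar: |V_total| = 116.3 V, ∠V_total = -56.4°.

V_total = 116.3∠-56.4° V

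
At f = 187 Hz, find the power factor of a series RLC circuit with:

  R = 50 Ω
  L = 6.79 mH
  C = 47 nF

Step 1 — Angular frequency: ω = 2π·f = 2π·187 = 1175 rad/s.
Step 2 — Component impedances:
  R: Z = R = 50 Ω
  L: Z = jωL = j·1175·0.00679 = 0 + j7.978 Ω
  C: Z = 1/(jωC) = -j/(ω·C) = 0 - j1.811e+04 Ω
Step 3 — Series combination: Z_total = R + L + C = 50 - j1.81e+04 Ω = 1.81e+04∠-89.8° Ω.
Step 4 — Power factor: PF = cos(φ) = Re(Z)/|Z| = 50/1.81e+04 = 0.002762.
Step 5 — Type: Im(Z) = -1.81e+04 ⇒ leading (phase φ = -89.8°).

PF = 0.002762 (leading, φ = -89.8°)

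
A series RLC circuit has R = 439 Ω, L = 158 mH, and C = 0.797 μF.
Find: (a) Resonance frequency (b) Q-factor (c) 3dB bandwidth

Step 1 — Resonance: ω₀ = 1/√(LC) = 1/√(0.158·7.97e-07) = 2818 rad/s.
Step 2 — f₀ = ω₀/(2π) = 448.5 Hz.
Step 3 — Series Q: Q = ω₀L/R = 2818·0.158/439 = 1.014.
Step 4 — Bandwidth: Δω = ω₀/Q = 2778 rad/s; BW = Δω/(2π) = 442.2 Hz.

(a) f₀ = 448.5 Hz  (b) Q = 1.014  (c) BW = 442.2 Hz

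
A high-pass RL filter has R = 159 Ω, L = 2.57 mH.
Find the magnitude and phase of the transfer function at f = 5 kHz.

Step 1 — Angular frequency: ω = 2π·5000 = 3.142e+04 rad/s.
Step 2 — Transfer function: H(jω) = jωL/(R + jωL).
Step 3 — Numerator jωL = j·80.74; denominator R + jωL = 159 + j80.74.
Step 4 — H = 0.205 + j0.4037.
Step 5 — Magnitude: |H| = 0.4528 (-6.9 dB); phase: φ = 63.1°.

|H| = 0.4528 (-6.9 dB), φ = 63.1°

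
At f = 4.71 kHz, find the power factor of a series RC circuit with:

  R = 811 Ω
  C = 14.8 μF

Step 1 — Angular frequency: ω = 2π·f = 2π·4710 = 2.959e+04 rad/s.
Step 2 — Component impedances:
  R: Z = R = 811 Ω
  C: Z = 1/(jωC) = -j/(ω·C) = 0 - j2.283 Ω
Step 3 — Series combination: Z_total = R + C = 811 - j2.283 Ω = 811∠-0.2° Ω.
Step 4 — Power factor: PF = cos(φ) = Re(Z)/|Z| = 811/811 = 1.
Step 5 — Type: Im(Z) = -2.283 ⇒ leading (phase φ = -0.2°).

PF = 1 (leading, φ = -0.2°)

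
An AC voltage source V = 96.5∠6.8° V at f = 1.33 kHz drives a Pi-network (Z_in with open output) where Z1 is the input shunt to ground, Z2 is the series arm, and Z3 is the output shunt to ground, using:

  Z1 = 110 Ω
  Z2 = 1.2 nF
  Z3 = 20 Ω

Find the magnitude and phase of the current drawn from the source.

Step 1 — Angular frequency: ω = 2π·f = 2π·1330 = 8357 rad/s.
Step 2 — Component impedances:
  Z1: Z = R = 110 Ω
  Z2: Z = 1/(jωC) = -j/(ω·C) = 0 - j9.972e+04 Ω
  Z3: Z = R = 20 Ω
Step 3 — With open output, the series arm Z2 and the output shunt Z3 appear in series to ground: Z2 + Z3 = 20 - j9.972e+04 Ω.
Step 4 — Parallel with input shunt Z1: Z_in = Z1 || (Z2 + Z3) = 110 - j0.1213 Ω = 110∠-0.1° Ω.
Step 5 — Source phasor: V = 96.5∠6.8° V = 95.82 + j11.43 V.
Step 6 — Ohm's law: I = V / Z_total = (95.82 + j11.43) / (110 - j0.1213) = 0.871 + j0.1048 A.
Step 7 — Convert to polar: |I| = 0.8773 A, ∠I = 6.9°.

I = 0.8773∠6.9° A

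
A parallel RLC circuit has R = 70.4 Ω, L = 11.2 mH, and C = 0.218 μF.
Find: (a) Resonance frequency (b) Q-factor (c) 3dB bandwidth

Step 1 — Resonance: ω₀ = 1/√(LC) = 1/√(0.0112·2.18e-07) = 2.024e+04 rad/s.
Step 2 — f₀ = ω₀/(2π) = 3221 Hz.
Step 3 — Parallel Q: Q = R/(ω₀L) = 70.4/(2.024e+04·0.0112) = 0.3106.
Step 4 — Bandwidth: Δω = ω₀/Q = 6.516e+04 rad/s; BW = Δω/(2π) = 1.037e+04 Hz.

(a) f₀ = 3221 Hz  (b) Q = 0.3106  (c) BW = 1.037e+04 Hz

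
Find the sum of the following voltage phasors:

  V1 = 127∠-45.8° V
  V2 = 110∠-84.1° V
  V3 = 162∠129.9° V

Step 1 — Convert each phasor to rectangular form:
  V1 = 127·(cos(-45.8°) + j·sin(-45.8°)) = 88.54 - j91.05 V
  V2 = 110·(cos(-84.1°) + j·sin(-84.1°)) = 11.31 - j109.4 V
  V3 = 162·(cos(129.9°) + j·sin(129.9°)) = -103.9 + j124.3 V
Step 2 — Sum components: V_total = -4.068 - j76.18 V.
Step 3 — Convert to polar: |V_total| = 76.29 V, ∠V_total = -93.1°.

V_total = 76.29∠-93.1° V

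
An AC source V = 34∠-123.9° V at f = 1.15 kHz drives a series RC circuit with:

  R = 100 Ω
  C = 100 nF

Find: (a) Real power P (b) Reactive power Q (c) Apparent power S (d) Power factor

Step 1 — Angular frequency: ω = 2π·f = 2π·1150 = 7226 rad/s.
Step 2 — Component impedances:
  R: Z = R = 100 Ω
  C: Z = 1/(jωC) = -j/(ω·C) = 0 - j1384 Ω
Step 3 — Series combination: Z_total = R + C = 100 - j1384 Ω = 1388∠-85.9° Ω.
Step 4 — Source phasor: V = 34∠-123.9° V = -18.96 - j28.22 V.
Step 5 — Current: I = V / Z = 0.0193 - j0.0151 A = 0.0245∠-38.0° A.
Step 6 — Complex power: S = V·I* = 0.06004 - j0.8309 VA.
Step 7 — Real power: P = Re(S) = 0.06004 W.
Step 8 — Reactive power: Q = Im(S) = -0.8309 VAR.
Step 9 — Apparent power: |S| = 0.8331 VA.
Step 10 — Power factor: PF = P/|S| = 0.07207 (leading).

(a) P = 0.06004 W  (b) Q = -0.8309 VAR  (c) S = 0.8331 VA  (d) PF = 0.07207 (leading)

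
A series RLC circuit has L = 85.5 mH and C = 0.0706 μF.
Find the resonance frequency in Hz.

Step 1 — Resonance condition Im(Z)=0 gives ω₀ = 1/√(LC).
Step 2 — ω₀ = 1/√(0.0855·7.06e-08) = 1.287e+04 rad/s.
Step 3 — f₀ = ω₀/(2π) = 2048 Hz.

f₀ = 2048 Hz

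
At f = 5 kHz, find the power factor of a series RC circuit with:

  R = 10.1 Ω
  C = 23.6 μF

Step 1 — Angular frequency: ω = 2π·f = 2π·5000 = 3.142e+04 rad/s.
Step 2 — Component impedances:
  R: Z = R = 10.1 Ω
  C: Z = 1/(jωC) = -j/(ω·C) = 0 - j1.349 Ω
Step 3 — Series combination: Z_total = R + C = 10.1 - j1.349 Ω = 10.19∠-7.6° Ω.
Step 4 — Power factor: PF = cos(φ) = Re(Z)/|Z| = 10.1/10.19 = 0.9912.
Step 5 — Type: Im(Z) = -1.349 ⇒ leading (phase φ = -7.6°).

PF = 0.9912 (leading, φ = -7.6°)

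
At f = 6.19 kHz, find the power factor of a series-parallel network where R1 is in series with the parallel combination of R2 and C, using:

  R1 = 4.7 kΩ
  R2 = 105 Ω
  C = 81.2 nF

Step 1 — Angular frequency: ω = 2π·f = 2π·6190 = 3.889e+04 rad/s.
Step 2 — Component impedances:
  R1: Z = R = 4700 Ω
  R2: Z = R = 105 Ω
  C: Z = 1/(jωC) = -j/(ω·C) = 0 - j316.6 Ω
Step 3 — Parallel branch: R2 || C = 1/(1/R2 + 1/C) = 94.6 - j31.37 Ω.
Step 4 — Series with R1: Z_total = R1 + (R2 || C) = 4795 - j31.37 Ω = 4795∠-0.4° Ω.
Step 5 — Power factor: PF = cos(φ) = Re(Z)/|Z| = 4795/4795 = 1.
Step 6 — Type: Im(Z) = -31.37 ⇒ leading (phase φ = -0.4°).

PF = 1 (leading, φ = -0.4°)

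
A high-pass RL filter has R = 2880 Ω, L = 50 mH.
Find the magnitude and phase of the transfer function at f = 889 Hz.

Step 1 — Angular frequency: ω = 2π·889 = 5586 rad/s.
Step 2 — Transfer function: H(jω) = jωL/(R + jωL).
Step 3 — Numerator jωL = j·279.3; denominator R + jωL = 2880 + j279.3.
Step 4 — H = 0.009317 + j0.09607.
Step 5 — Magnitude: |H| = 0.09652 (-20.3 dB); phase: φ = 84.5°.

|H| = 0.09652 (-20.3 dB), φ = 84.5°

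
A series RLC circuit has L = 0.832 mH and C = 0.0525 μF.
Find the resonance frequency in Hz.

Step 1 — Resonance condition Im(Z)=0 gives ω₀ = 1/√(LC).
Step 2 — ω₀ = 1/√(0.000832·5.25e-08) = 1.513e+05 rad/s.
Step 3 — f₀ = ω₀/(2π) = 2.408e+04 Hz.

f₀ = 2.408e+04 Hz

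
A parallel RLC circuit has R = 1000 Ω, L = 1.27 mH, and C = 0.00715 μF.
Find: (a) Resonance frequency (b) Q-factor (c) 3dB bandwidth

Step 1 — Resonance: ω₀ = 1/√(LC) = 1/√(0.00127·7.15e-09) = 3.319e+05 rad/s.
Step 2 — f₀ = ω₀/(2π) = 5.282e+04 Hz.
Step 3 — Parallel Q: Q = R/(ω₀L) = 1000/(3.319e+05·0.00127) = 2.373.
Step 4 — Bandwidth: Δω = ω₀/Q = 1.399e+05 rad/s; BW = Δω/(2π) = 2.226e+04 Hz.

(a) f₀ = 5.282e+04 Hz  (b) Q = 2.373  (c) BW = 2.226e+04 Hz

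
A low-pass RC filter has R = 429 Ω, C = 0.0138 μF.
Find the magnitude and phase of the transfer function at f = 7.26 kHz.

Step 1 — Angular frequency: ω = 2π·7260 = 4.562e+04 rad/s.
Step 2 — Transfer function: H(jω) = 1/(1 + jωRC).
Step 3 — Denominator: 1 + jωRC = 1 + j·4.562e+04·429·1.38e-08 = 1 + j0.2701.
Step 4 — H = 0.932 - j0.2517.
Step 5 — Magnitude: |H| = 0.9654 (-0.3 dB); phase: φ = -15.1°.

|H| = 0.9654 (-0.3 dB), φ = -15.1°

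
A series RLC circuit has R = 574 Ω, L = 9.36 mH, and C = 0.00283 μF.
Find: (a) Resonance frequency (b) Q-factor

Step 1 — Resonance condition Im(Z)=0 gives ω₀ = 1/√(LC).
Step 2 — ω₀ = 1/√(0.00936·2.83e-09) = 1.943e+05 rad/s.
Step 3 — f₀ = ω₀/(2π) = 3.092e+04 Hz.
Step 4 — Series Q: Q = ω₀L/R = 1.943e+05·0.00936/574 = 3.168.

(a) f₀ = 3.092e+04 Hz  (b) Q = 3.168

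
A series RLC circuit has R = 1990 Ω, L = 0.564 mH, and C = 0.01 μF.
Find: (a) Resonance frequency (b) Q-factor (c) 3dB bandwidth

Step 1 — Resonance: ω₀ = 1/√(LC) = 1/√(0.000564·1e-08) = 4.211e+05 rad/s.
Step 2 — f₀ = ω₀/(2π) = 6.702e+04 Hz.
Step 3 — Series Q: Q = ω₀L/R = 4.211e+05·0.000564/1990 = 0.1193.
Step 4 — Bandwidth: Δω = ω₀/Q = 3.528e+06 rad/s; BW = Δω/(2π) = 5.616e+05 Hz.

(a) f₀ = 6.702e+04 Hz  (b) Q = 0.1193  (c) BW = 5.616e+05 Hz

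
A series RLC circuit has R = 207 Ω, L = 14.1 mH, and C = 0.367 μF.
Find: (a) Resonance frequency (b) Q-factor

Step 1 — Resonance condition Im(Z)=0 gives ω₀ = 1/√(LC).
Step 2 — ω₀ = 1/√(0.0141·3.67e-07) = 1.39e+04 rad/s.
Step 3 — f₀ = ω₀/(2π) = 2212 Hz.
Step 4 — Series Q: Q = ω₀L/R = 1.39e+04·0.0141/207 = 0.9469.

(a) f₀ = 2212 Hz  (b) Q = 0.9469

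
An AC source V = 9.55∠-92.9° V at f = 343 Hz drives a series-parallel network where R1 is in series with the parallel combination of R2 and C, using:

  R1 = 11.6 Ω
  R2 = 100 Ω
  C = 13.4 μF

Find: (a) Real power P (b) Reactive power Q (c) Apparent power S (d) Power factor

Step 1 — Angular frequency: ω = 2π·f = 2π·343 = 2155 rad/s.
Step 2 — Component impedances:
  R1: Z = R = 11.6 Ω
  R2: Z = R = 100 Ω
  C: Z = 1/(jωC) = -j/(ω·C) = 0 - j34.63 Ω
Step 3 — Parallel branch: R2 || C = 1/(1/R2 + 1/C) = 10.71 - j30.92 Ω.
Step 4 — Series with R1: Z_total = R1 + (R2 || C) = 22.31 - j30.92 Ω = 38.13∠-54.2° Ω.
Step 5 — Source phasor: V = 9.55∠-92.9° V = -0.4832 - j9.538 V.
Step 6 — Current: I = V / Z = 0.1955 - j0.1566 A = 0.2505∠-38.7° A.
Step 7 — Complex power: S = V·I* = 1.4 - j1.94 VA.
Step 8 — Real power: P = Re(S) = 1.4 W.
Step 9 — Reactive power: Q = Im(S) = -1.94 VAR.
Step 10 — Apparent power: |S| = 2.392 VA.
Step 11 — Power factor: PF = P/|S| = 0.5851 (leading).

(a) P = 1.4 W  (b) Q = -1.94 VAR  (c) S = 2.392 VA  (d) PF = 0.5851 (leading)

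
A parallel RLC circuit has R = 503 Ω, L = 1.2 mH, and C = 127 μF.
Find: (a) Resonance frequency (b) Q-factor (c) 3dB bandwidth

Step 1 — Resonance: ω₀ = 1/√(LC) = 1/√(0.0012·0.000127) = 2562 rad/s.
Step 2 — f₀ = ω₀/(2π) = 407.7 Hz.
Step 3 — Parallel Q: Q = R/(ω₀L) = 503/(2562·0.0012) = 163.6.
Step 4 — Bandwidth: Δω = ω₀/Q = 15.65 rad/s; BW = Δω/(2π) = 2.491 Hz.

(a) f₀ = 407.7 Hz  (b) Q = 163.6  (c) BW = 2.491 Hz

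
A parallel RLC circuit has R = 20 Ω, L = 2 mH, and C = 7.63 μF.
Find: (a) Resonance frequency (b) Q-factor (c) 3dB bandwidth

Step 1 — Resonance: ω₀ = 1/√(LC) = 1/√(0.002·7.63e-06) = 8095 rad/s.
Step 2 — f₀ = ω₀/(2π) = 1288 Hz.
Step 3 — Parallel Q: Q = R/(ω₀L) = 20/(8095·0.002) = 1.235.
Step 4 — Bandwidth: Δω = ω₀/Q = 6553 rad/s; BW = Δω/(2π) = 1043 Hz.

(a) f₀ = 1288 Hz  (b) Q = 1.235  (c) BW = 1043 Hz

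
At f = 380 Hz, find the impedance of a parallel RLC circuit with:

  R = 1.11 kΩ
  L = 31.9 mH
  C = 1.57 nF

Step 1 — Angular frequency: ω = 2π·f = 2π·380 = 2388 rad/s.
Step 2 — Component impedances:
  R: Z = R = 1110 Ω
  L: Z = jωL = j·2388·0.0319 = 0 + j76.16 Ω
  C: Z = 1/(jωC) = -j/(ω·C) = 0 - j2.668e+05 Ω
Step 3 — Parallel combination: 1/Z_total = 1/R + 1/L + 1/C; Z_total = 5.205 + j75.83 Ω = 76.01∠86.1° Ω.

Z = 5.205 + j75.83 Ω = 76.01∠86.1° Ω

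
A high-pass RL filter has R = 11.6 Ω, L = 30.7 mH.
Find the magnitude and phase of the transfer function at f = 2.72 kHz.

Step 1 — Angular frequency: ω = 2π·2720 = 1.709e+04 rad/s.
Step 2 — Transfer function: H(jω) = jωL/(R + jωL).
Step 3 — Numerator jωL = j·524.7; denominator R + jωL = 11.6 + j524.7.
Step 4 — H = 0.9995 + j0.0221.
Step 5 — Magnitude: |H| = 0.9998 (-0.0 dB); phase: φ = 1.3°.

|H| = 0.9998 (-0.0 dB), φ = 1.3°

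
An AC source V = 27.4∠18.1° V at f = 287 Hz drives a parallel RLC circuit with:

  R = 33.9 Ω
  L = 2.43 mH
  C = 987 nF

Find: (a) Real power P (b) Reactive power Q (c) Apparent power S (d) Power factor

Step 1 — Angular frequency: ω = 2π·f = 2π·287 = 1803 rad/s.
Step 2 — Component impedances:
  R: Z = R = 33.9 Ω
  L: Z = jωL = j·1803·0.00243 = 0 + j4.382 Ω
  C: Z = 1/(jωC) = -j/(ω·C) = 0 - j561.9 Ω
Step 3 — Parallel combination: 1/Z_total = 1/R + 1/L + 1/C; Z_total = 0.5658 + j4.343 Ω = 4.379∠82.6° Ω.
Step 4 — Source phasor: V = 27.4∠18.1° V = 26.04 + j8.513 V.
Step 5 — Current: I = V / Z = 2.696 - j5.646 A = 6.257∠-64.5° A.
Step 6 — Complex power: S = V·I* = 22.15 + j170 VA.
Step 7 — Real power: P = Re(S) = 22.15 W.
Step 8 — Reactive power: Q = Im(S) = 170 VAR.
Step 9 — Apparent power: |S| = 171.4 VA.
Step 10 — Power factor: PF = P/|S| = 0.1292 (lagging).

(a) P = 22.15 W  (b) Q = 170 VAR  (c) S = 171.4 VA  (d) PF = 0.1292 (lagging)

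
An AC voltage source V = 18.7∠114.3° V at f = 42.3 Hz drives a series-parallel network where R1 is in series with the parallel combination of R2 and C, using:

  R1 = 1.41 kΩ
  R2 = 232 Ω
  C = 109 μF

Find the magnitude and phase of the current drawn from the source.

Step 1 — Angular frequency: ω = 2π·f = 2π·42.3 = 265.8 rad/s.
Step 2 — Component impedances:
  R1: Z = R = 1410 Ω
  R2: Z = R = 232 Ω
  C: Z = 1/(jωC) = -j/(ω·C) = 0 - j34.52 Ω
Step 3 — Parallel branch: R2 || C = 1/(1/R2 + 1/C) = 5.025 - j33.77 Ω.
Step 4 — Series with R1: Z_total = R1 + (R2 || C) = 1415 - j33.77 Ω = 1415∠-1.4° Ω.
Step 5 — Source phasor: V = 18.7∠114.3° V = -7.695 + j17.04 V.
Step 6 — Ohm's law: I = V / Z_total = (-7.695 + j17.04) / (1415 - j33.77) = -0.005722 + j0.01191 A.
Step 7 — Convert to polar: |I| = 0.01321 A, ∠I = 115.7°.

I = 0.01321∠115.7° A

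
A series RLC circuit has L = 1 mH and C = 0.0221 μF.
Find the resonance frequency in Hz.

Step 1 — Resonance condition Im(Z)=0 gives ω₀ = 1/√(LC).
Step 2 — ω₀ = 1/√(0.001·2.21e-08) = 2.127e+05 rad/s.
Step 3 — f₀ = ω₀/(2π) = 3.386e+04 Hz.

f₀ = 3.386e+04 Hz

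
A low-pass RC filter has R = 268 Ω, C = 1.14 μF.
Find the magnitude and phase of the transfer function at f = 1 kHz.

Step 1 — Angular frequency: ω = 2π·1000 = 6283 rad/s.
Step 2 — Transfer function: H(jω) = 1/(1 + jωRC).
Step 3 — Denominator: 1 + jωRC = 1 + j·6283·268·1.14e-06 = 1 + j1.92.
Step 4 — H = 0.2134 - j0.4097.
Step 5 — Magnitude: |H| = 0.462 (-6.7 dB); phase: φ = -62.5°.

|H| = 0.462 (-6.7 dB), φ = -62.5°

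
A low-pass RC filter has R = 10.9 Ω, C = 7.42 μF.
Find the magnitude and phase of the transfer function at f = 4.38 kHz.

Step 1 — Angular frequency: ω = 2π·4380 = 2.752e+04 rad/s.
Step 2 — Transfer function: H(jω) = 1/(1 + jωRC).
Step 3 — Denominator: 1 + jωRC = 1 + j·2.752e+04·10.9·7.42e-06 = 1 + j2.226.
Step 4 — H = 0.168 - j0.3738.
Step 5 — Magnitude: |H| = 0.4098 (-7.7 dB); phase: φ = -65.8°.

|H| = 0.4098 (-7.7 dB), φ = -65.8°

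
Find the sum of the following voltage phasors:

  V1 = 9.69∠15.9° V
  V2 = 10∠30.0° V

Step 1 — Convert each phasor to rectangular form:
  V1 = 9.69·(cos(15.9°) + j·sin(15.9°)) = 9.319 + j2.655 V
  V2 = 10·(cos(30.0°) + j·sin(30.0°)) = 8.66 + j5 V
Step 2 — Sum components: V_total = 17.98 + j7.655 V.
Step 3 — Convert to polar: |V_total| = 19.54 V, ∠V_total = 23.1°.

V_total = 19.54∠23.1° V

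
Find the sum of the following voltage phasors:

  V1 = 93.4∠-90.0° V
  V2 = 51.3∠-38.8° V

Step 1 — Convert each phasor to rectangular form:
  V1 = 93.4·(cos(-90.0°) + j·sin(-90.0°)) = 0 - j93.4 V
  V2 = 51.3·(cos(-38.8°) + j·sin(-38.8°)) = 39.98 - j32.14 V
Step 2 — Sum components: V_total = 39.98 - j125.5 V.
Step 3 — Convert to polar: |V_total| = 131.8 V, ∠V_total = -72.3°.

V_total = 131.8∠-72.3° V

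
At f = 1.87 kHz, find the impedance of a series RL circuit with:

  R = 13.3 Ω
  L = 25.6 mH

Step 1 — Angular frequency: ω = 2π·f = 2π·1870 = 1.175e+04 rad/s.
Step 2 — Component impedances:
  R: Z = R = 13.3 Ω
  L: Z = jωL = j·1.175e+04·0.0256 = 0 + j300.8 Ω
Step 3 — Series combination: Z_total = R + L = 13.3 + j300.8 Ω = 301.1∠87.5° Ω.

Z = 13.3 + j300.8 Ω = 301.1∠87.5° Ω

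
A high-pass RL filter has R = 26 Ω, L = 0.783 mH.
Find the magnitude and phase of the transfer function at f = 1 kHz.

Step 1 — Angular frequency: ω = 2π·1000 = 6283 rad/s.
Step 2 — Transfer function: H(jω) = jωL/(R + jωL).
Step 3 — Numerator jωL = j·4.92; denominator R + jωL = 26 + j4.92.
Step 4 — H = 0.03457 + j0.1827.
Step 5 — Magnitude: |H| = 0.1859 (-14.6 dB); phase: φ = 79.3°.

|H| = 0.1859 (-14.6 dB), φ = 79.3°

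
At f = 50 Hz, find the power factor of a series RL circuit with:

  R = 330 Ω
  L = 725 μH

Step 1 — Angular frequency: ω = 2π·f = 2π·50 = 314.2 rad/s.
Step 2 — Component impedances:
  R: Z = R = 330 Ω
  L: Z = jωL = j·314.2·0.000725 = 0 + j0.2278 Ω
Step 3 — Series combination: Z_total = R + L = 330 + j0.2278 Ω = 330∠0.0° Ω.
Step 4 — Power factor: PF = cos(φ) = Re(Z)/|Z| = 330/330 = 1.
Step 5 — Type: Im(Z) = 0.2278 ⇒ lagging (phase φ = 0.0°).

PF = 1 (lagging, φ = 0.0°)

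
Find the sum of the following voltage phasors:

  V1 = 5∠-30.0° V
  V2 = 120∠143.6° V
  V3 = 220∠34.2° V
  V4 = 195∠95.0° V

Step 1 — Convert each phasor to rectangular form:
  V1 = 5·(cos(-30.0°) + j·sin(-30.0°)) = 4.33 - j2.5 V
  V2 = 120·(cos(143.6°) + j·sin(143.6°)) = -96.59 + j71.21 V
  V3 = 220·(cos(34.2°) + j·sin(34.2°)) = 182 + j123.7 V
  V4 = 195·(cos(95.0°) + j·sin(95.0°)) = -17 + j194.3 V
Step 2 — Sum components: V_total = 72.71 + j386.6 V.
Step 3 — Convert to polar: |V_total| = 393.4 V, ∠V_total = 79.3°.

V_total = 393.4∠79.3° V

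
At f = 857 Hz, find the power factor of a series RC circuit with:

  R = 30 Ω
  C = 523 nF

Step 1 — Angular frequency: ω = 2π·f = 2π·857 = 5385 rad/s.
Step 2 — Component impedances:
  R: Z = R = 30 Ω
  C: Z = 1/(jωC) = -j/(ω·C) = 0 - j355.1 Ω
Step 3 — Series combination: Z_total = R + C = 30 - j355.1 Ω = 356.4∠-85.2° Ω.
Step 4 — Power factor: PF = cos(φ) = Re(Z)/|Z| = 30/356.35 = 0.08419.
Step 5 — Type: Im(Z) = -355.1 ⇒ leading (phase φ = -85.2°).

PF = 0.08419 (leading, φ = -85.2°)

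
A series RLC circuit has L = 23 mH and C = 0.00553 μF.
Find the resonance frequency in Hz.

Step 1 — Resonance condition Im(Z)=0 gives ω₀ = 1/√(LC).
Step 2 — ω₀ = 1/√(0.023·5.53e-09) = 8.867e+04 rad/s.
Step 3 — f₀ = ω₀/(2π) = 1.411e+04 Hz.

f₀ = 1.411e+04 Hz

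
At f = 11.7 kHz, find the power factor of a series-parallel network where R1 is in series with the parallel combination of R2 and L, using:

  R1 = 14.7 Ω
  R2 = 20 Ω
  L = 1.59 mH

Step 1 — Angular frequency: ω = 2π·f = 2π·1.17e+04 = 7.351e+04 rad/s.
Step 2 — Component impedances:
  R1: Z = R = 14.7 Ω
  R2: Z = R = 20 Ω
  L: Z = jωL = j·7.351e+04·0.00159 = 0 + j116.9 Ω
Step 3 — Parallel branch: R2 || L = 1/(1/R2 + 1/L) = 19.43 + j3.325 Ω.
Step 4 — Series with R1: Z_total = R1 + (R2 || L) = 34.13 + j3.325 Ω = 34.29∠5.6° Ω.
Step 5 — Power factor: PF = cos(φ) = Re(Z)/|Z| = 34.13/34.29 = 0.9953.
Step 6 — Type: Im(Z) = 3.325 ⇒ lagging (phase φ = 5.6°).

PF = 0.9953 (lagging, φ = 5.6°)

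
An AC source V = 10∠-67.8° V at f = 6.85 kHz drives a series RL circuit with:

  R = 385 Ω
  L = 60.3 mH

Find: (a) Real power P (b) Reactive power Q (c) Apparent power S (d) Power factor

Step 1 — Angular frequency: ω = 2π·f = 2π·6850 = 4.304e+04 rad/s.
Step 2 — Component impedances:
  R: Z = R = 385 Ω
  L: Z = jωL = j·4.304e+04·0.0603 = 0 + j2595 Ω
Step 3 — Series combination: Z_total = R + L = 385 + j2595 Ω = 2624∠81.6° Ω.
Step 4 — Source phasor: V = 10∠-67.8° V = 3.778 - j9.259 V.
Step 5 — Current: I = V / Z = -0.003279 - j0.001942 A = 0.003811∠-149.4° A.
Step 6 — Complex power: S = V·I* = 0.005593 + j0.0377 VA.
Step 7 — Real power: P = Re(S) = 0.005593 W.
Step 8 — Reactive power: Q = Im(S) = 0.0377 VAR.
Step 9 — Apparent power: |S| = 0.03811 VA.
Step 10 — Power factor: PF = P/|S| = 0.1467 (lagging).

(a) P = 0.005593 W  (b) Q = 0.0377 VAR  (c) S = 0.03811 VA  (d) PF = 0.1467 (lagging)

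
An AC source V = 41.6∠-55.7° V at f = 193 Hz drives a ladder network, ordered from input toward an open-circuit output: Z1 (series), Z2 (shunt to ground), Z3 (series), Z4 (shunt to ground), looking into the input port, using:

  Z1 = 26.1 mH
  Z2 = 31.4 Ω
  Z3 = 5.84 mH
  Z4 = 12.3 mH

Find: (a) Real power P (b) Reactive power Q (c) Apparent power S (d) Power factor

Step 1 — Angular frequency: ω = 2π·f = 2π·193 = 1213 rad/s.
Step 2 — Component impedances:
  Z1: Z = jωL = j·1213·0.0261 = 0 + j31.65 Ω
  Z2: Z = R = 31.4 Ω
  Z3: Z = jωL = j·1213·0.00584 = 0 + j7.082 Ω
  Z4: Z = jωL = j·1213·0.0123 = 0 + j14.92 Ω
Step 3 — Ladder network (open output): work backward from the far end, alternating series and parallel combinations. Z_in = 10.34 + j46.41 Ω = 47.54∠77.4° Ω.
Step 4 — Source phasor: V = 41.6∠-55.7° V = 23.44 - j34.37 V.
Step 5 — Current: I = V / Z = -0.5983 - j0.6384 A = 0.875∠-133.1° A.
Step 6 — Complex power: S = V·I* = 7.914 + j35.53 VA.
Step 7 — Real power: P = Re(S) = 7.914 W.
Step 8 — Reactive power: Q = Im(S) = 35.53 VAR.
Step 9 — Apparent power: |S| = 36.4 VA.
Step 10 — Power factor: PF = P/|S| = 0.2174 (lagging).

(a) P = 7.914 W  (b) Q = 35.53 VAR  (c) S = 36.4 VA  (d) PF = 0.2174 (lagging)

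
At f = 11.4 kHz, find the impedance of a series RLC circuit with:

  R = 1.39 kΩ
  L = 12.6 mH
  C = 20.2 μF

Step 1 — Angular frequency: ω = 2π·f = 2π·1.14e+04 = 7.163e+04 rad/s.
Step 2 — Component impedances:
  R: Z = R = 1390 Ω
  L: Z = jωL = j·7.163e+04·0.0126 = 0 + j902.5 Ω
  C: Z = 1/(jωC) = -j/(ω·C) = 0 - j0.6911 Ω
Step 3 — Series combination: Z_total = R + L + C = 1390 + j901.8 Ω = 1657∠33.0° Ω.

Z = 1390 + j901.8 Ω = 1657∠33.0° Ω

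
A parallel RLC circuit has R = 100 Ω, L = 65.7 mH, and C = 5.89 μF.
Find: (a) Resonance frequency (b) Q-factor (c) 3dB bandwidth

Step 1 — Resonance: ω₀ = 1/√(LC) = 1/√(0.0657·5.89e-06) = 1608 rad/s.
Step 2 — f₀ = ω₀/(2π) = 255.8 Hz.
Step 3 — Parallel Q: Q = R/(ω₀L) = 100/(1608·0.0657) = 0.9468.
Step 4 — Bandwidth: Δω = ω₀/Q = 1698 rad/s; BW = Δω/(2π) = 270.2 Hz.

(a) f₀ = 255.8 Hz  (b) Q = 0.9468  (c) BW = 270.2 Hz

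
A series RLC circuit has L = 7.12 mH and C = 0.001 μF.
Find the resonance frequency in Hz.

Step 1 — Resonance condition Im(Z)=0 gives ω₀ = 1/√(LC).
Step 2 — ω₀ = 1/√(0.00712·1e-09) = 3.748e+05 rad/s.
Step 3 — f₀ = ω₀/(2π) = 5.965e+04 Hz.

f₀ = 5.965e+04 Hz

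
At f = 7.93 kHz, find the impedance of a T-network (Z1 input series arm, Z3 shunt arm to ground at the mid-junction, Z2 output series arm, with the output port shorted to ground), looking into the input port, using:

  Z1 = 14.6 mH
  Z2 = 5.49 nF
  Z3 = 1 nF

Step 1 — Angular frequency: ω = 2π·f = 2π·7930 = 4.983e+04 rad/s.
Step 2 — Component impedances:
  Z1: Z = jωL = j·4.983e+04·0.0146 = 0 + j727.5 Ω
  Z2: Z = 1/(jωC) = -j/(ω·C) = 0 - j3656 Ω
  Z3: Z = 1/(jωC) = -j/(ω·C) = 0 - j2.007e+04 Ω
Step 3 — With the output port shorted to ground, the output series arm Z2 runs from the junction to ground; the shunt arm Z3 also runs from the junction to ground. They appear in parallel: Z3 || Z2 = 0 - j3092 Ω.
Step 4 — Series with input arm Z1: Z_in = Z1 + (Z3 || Z2) = 0 - j2365 Ω = 2365∠-90.0° Ω.

Z = 0 - j2365 Ω = 2365∠-90.0° Ω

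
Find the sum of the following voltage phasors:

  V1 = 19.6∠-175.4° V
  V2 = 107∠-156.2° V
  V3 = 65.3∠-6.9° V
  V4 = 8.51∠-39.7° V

Step 1 — Convert each phasor to rectangular form:
  V1 = 19.6·(cos(-175.4°) + j·sin(-175.4°)) = -19.54 - j1.572 V
  V2 = 107·(cos(-156.2°) + j·sin(-156.2°)) = -97.9 - j43.18 V
  V3 = 65.3·(cos(-6.9°) + j·sin(-6.9°)) = 64.83 - j7.845 V
  V4 = 8.51·(cos(-39.7°) + j·sin(-39.7°)) = 6.548 - j5.436 V
Step 2 — Sum components: V_total = -46.06 - j58.03 V.
Step 3 — Convert to polar: |V_total| = 74.09 V, ∠V_total = -128.4°.

V_total = 74.09∠-128.4° V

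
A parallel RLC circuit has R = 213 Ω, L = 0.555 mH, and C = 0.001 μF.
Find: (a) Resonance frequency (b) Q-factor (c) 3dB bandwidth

Step 1 — Resonance: ω₀ = 1/√(LC) = 1/√(0.000555·1e-09) = 1.342e+06 rad/s.
Step 2 — f₀ = ω₀/(2π) = 2.136e+05 Hz.
Step 3 — Parallel Q: Q = R/(ω₀L) = 213/(1.342e+06·0.000555) = 0.2859.
Step 4 — Bandwidth: Δω = ω₀/Q = 4.695e+06 rad/s; BW = Δω/(2π) = 7.472e+05 Hz.

(a) f₀ = 2.136e+05 Hz  (b) Q = 0.2859  (c) BW = 7.472e+05 Hz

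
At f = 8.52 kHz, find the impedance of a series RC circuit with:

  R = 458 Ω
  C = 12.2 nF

Step 1 — Angular frequency: ω = 2π·f = 2π·8520 = 5.353e+04 rad/s.
Step 2 — Component impedances:
  R: Z = R = 458 Ω
  C: Z = 1/(jωC) = -j/(ω·C) = 0 - j1531 Ω
Step 3 — Series combination: Z_total = R + C = 458 - j1531 Ω = 1598∠-73.3° Ω.

Z = 458 - j1531 Ω = 1598∠-73.3° Ω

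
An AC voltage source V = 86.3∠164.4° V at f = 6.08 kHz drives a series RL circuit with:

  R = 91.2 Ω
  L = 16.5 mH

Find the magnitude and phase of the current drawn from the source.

Step 1 — Angular frequency: ω = 2π·f = 2π·6080 = 3.82e+04 rad/s.
Step 2 — Component impedances:
  R: Z = R = 91.2 Ω
  L: Z = jωL = j·3.82e+04·0.0165 = 0 + j630.3 Ω
Step 3 — Series combination: Z_total = R + L = 91.2 + j630.3 Ω = 636.9∠81.8° Ω.
Step 4 — Source phasor: V = 86.3∠164.4° V = -83.12 + j23.21 V.
Step 5 — Ohm's law: I = V / Z_total = (-83.12 + j23.21) / (91.2 + j630.3) = 0.01738 + j0.1344 A.
Step 6 — Convert to polar: |I| = 0.1355 A, ∠I = 82.6°.

I = 0.1355∠82.6° A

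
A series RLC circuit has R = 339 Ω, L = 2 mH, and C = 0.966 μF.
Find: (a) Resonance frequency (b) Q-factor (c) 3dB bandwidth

Step 1 — Resonance: ω₀ = 1/√(LC) = 1/√(0.002·9.66e-07) = 2.275e+04 rad/s.
Step 2 — f₀ = ω₀/(2π) = 3621 Hz.
Step 3 — Series Q: Q = ω₀L/R = 2.275e+04·0.002/339 = 0.1342.
Step 4 — Bandwidth: Δω = ω₀/Q = 1.695e+05 rad/s; BW = Δω/(2π) = 2.698e+04 Hz.

(a) f₀ = 3621 Hz  (b) Q = 0.1342  (c) BW = 2.698e+04 Hz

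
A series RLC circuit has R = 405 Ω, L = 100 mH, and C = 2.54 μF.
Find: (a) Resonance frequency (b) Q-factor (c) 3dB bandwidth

Step 1 — Resonance: ω₀ = 1/√(LC) = 1/√(0.1·2.54e-06) = 1984 rad/s.
Step 2 — f₀ = ω₀/(2π) = 315.8 Hz.
Step 3 — Series Q: Q = ω₀L/R = 1984·0.1/405 = 0.4899.
Step 4 — Bandwidth: Δω = ω₀/Q = 4050 rad/s; BW = Δω/(2π) = 644.6 Hz.

(a) f₀ = 315.8 Hz  (b) Q = 0.4899  (c) BW = 644.6 Hz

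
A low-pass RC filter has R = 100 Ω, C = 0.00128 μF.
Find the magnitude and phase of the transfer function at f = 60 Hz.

Step 1 — Angular frequency: ω = 2π·60 = 377 rad/s.
Step 2 — Transfer function: H(jω) = 1/(1 + jωRC).
Step 3 — Denominator: 1 + jωRC = 1 + j·377·100·1.28e-09 = 1 + j4.825e-05.
Step 4 — H = 1 - j4.825e-05.
Step 5 — Magnitude: |H| = 1 (-0.0 dB); phase: φ = -0.0°.

|H| = 1 (-0.0 dB), φ = -0.0°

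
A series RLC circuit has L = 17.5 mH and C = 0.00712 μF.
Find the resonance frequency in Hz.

Step 1 — Resonance condition Im(Z)=0 gives ω₀ = 1/√(LC).
Step 2 — ω₀ = 1/√(0.0175·7.12e-09) = 8.959e+04 rad/s.
Step 3 — f₀ = ω₀/(2π) = 1.426e+04 Hz.

f₀ = 1.426e+04 Hz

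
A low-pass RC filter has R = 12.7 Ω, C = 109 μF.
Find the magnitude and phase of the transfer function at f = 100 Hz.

Step 1 — Angular frequency: ω = 2π·100 = 628.3 rad/s.
Step 2 — Transfer function: H(jω) = 1/(1 + jωRC).
Step 3 — Denominator: 1 + jωRC = 1 + j·628.3·12.7·0.000109 = 1 + j0.8698.
Step 4 — H = 0.5693 - j0.4952.
Step 5 — Magnitude: |H| = 0.7545 (-2.4 dB); phase: φ = -41.0°.

|H| = 0.7545 (-2.4 dB), φ = -41.0°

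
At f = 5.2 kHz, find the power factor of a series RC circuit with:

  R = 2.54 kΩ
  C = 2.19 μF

Step 1 — Angular frequency: ω = 2π·f = 2π·5200 = 3.267e+04 rad/s.
Step 2 — Component impedances:
  R: Z = R = 2540 Ω
  C: Z = 1/(jωC) = -j/(ω·C) = 0 - j13.98 Ω
Step 3 — Series combination: Z_total = R + C = 2540 - j13.98 Ω = 2540∠-0.3° Ω.
Step 4 — Power factor: PF = cos(φ) = Re(Z)/|Z| = 2540/2540 = 1.
Step 5 — Type: Im(Z) = -13.98 ⇒ leading (phase φ = -0.3°).

PF = 1 (leading, φ = -0.3°)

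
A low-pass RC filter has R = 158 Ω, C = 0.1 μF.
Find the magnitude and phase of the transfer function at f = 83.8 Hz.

Step 1 — Angular frequency: ω = 2π·83.8 = 526.5 rad/s.
Step 2 — Transfer function: H(jω) = 1/(1 + jωRC).
Step 3 — Denominator: 1 + jωRC = 1 + j·526.5·158·1e-07 = 1 + j0.008319.
Step 4 — H = 0.9999 - j0.008319.
Step 5 — Magnitude: |H| = 1 (-0.0 dB); phase: φ = -0.5°.

|H| = 1 (-0.0 dB), φ = -0.5°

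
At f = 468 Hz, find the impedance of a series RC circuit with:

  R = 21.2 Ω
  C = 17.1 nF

Step 1 — Angular frequency: ω = 2π·f = 2π·468 = 2941 rad/s.
Step 2 — Component impedances:
  R: Z = R = 21.2 Ω
  C: Z = 1/(jωC) = -j/(ω·C) = 0 - j1.989e+04 Ω
Step 3 — Series combination: Z_total = R + C = 21.2 - j1.989e+04 Ω = 1.989e+04∠-89.9° Ω.

Z = 21.2 - j1.989e+04 Ω = 1.989e+04∠-89.9° Ω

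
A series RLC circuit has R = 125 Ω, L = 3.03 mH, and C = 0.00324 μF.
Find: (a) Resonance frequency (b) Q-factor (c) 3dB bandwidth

Step 1 — Resonance condition Im(Z)=0 gives ω₀ = 1/√(LC).
Step 2 — ω₀ = 1/√(0.00303·3.24e-09) = 3.192e+05 rad/s.
Step 3 — f₀ = ω₀/(2π) = 5.08e+04 Hz.
Step 4 — Series Q: Q = ω₀L/R = 3.192e+05·0.00303/125 = 7.736.
Step 5 — 3dB bandwidth: Δω = ω₀/Q = 4.125e+04 rad/s; BW = Δω/(2π) = 6566 Hz.

(a) f₀ = 5.08e+04 Hz  (b) Q = 7.736  (c) BW = 6566 Hz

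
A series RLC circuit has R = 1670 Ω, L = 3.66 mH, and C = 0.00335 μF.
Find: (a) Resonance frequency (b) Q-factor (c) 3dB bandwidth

Step 1 — Resonance: ω₀ = 1/√(LC) = 1/√(0.00366·3.35e-09) = 2.856e+05 rad/s.
Step 2 — f₀ = ω₀/(2π) = 4.545e+04 Hz.
Step 3 — Series Q: Q = ω₀L/R = 2.856e+05·0.00366/1670 = 0.6259.
Step 4 — Bandwidth: Δω = ω₀/Q = 4.563e+05 rad/s; BW = Δω/(2π) = 7.262e+04 Hz.

(a) f₀ = 4.545e+04 Hz  (b) Q = 0.6259  (c) BW = 7.262e+04 Hz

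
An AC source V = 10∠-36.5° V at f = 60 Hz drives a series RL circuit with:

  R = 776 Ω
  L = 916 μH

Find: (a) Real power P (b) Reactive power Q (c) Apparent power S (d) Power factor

Step 1 — Angular frequency: ω = 2π·f = 2π·60 = 377 rad/s.
Step 2 — Component impedances:
  R: Z = R = 776 Ω
  L: Z = jωL = j·377·0.000916 = 0 + j0.3453 Ω
Step 3 — Series combination: Z_total = R + L = 776 + j0.3453 Ω = 776∠0.0° Ω.
Step 4 — Source phasor: V = 10∠-36.5° V = 8.039 - j5.948 V.
Step 5 — Current: I = V / Z = 0.01036 - j0.00767 A = 0.01289∠-36.5° A.
Step 6 — Complex power: S = V·I* = 0.1289 + j5.735e-05 VA.
Step 7 — Real power: P = Re(S) = 0.1289 W.
Step 8 — Reactive power: Q = Im(S) = 5.735e-05 VAR.
Step 9 — Apparent power: |S| = 0.1289 VA.
Step 10 — Power factor: PF = P/|S| = 1 (lagging).

(a) P = 0.1289 W  (b) Q = 5.735e-05 VAR  (c) S = 0.1289 VA  (d) PF = 1 (lagging)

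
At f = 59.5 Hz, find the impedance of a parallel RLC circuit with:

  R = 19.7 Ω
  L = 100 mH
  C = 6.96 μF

Step 1 — Angular frequency: ω = 2π·f = 2π·59.5 = 373.8 rad/s.
Step 2 — Component impedances:
  R: Z = R = 19.7 Ω
  L: Z = jωL = j·373.8·0.1 = 0 + j37.38 Ω
  C: Z = 1/(jωC) = -j/(ω·C) = 0 - j384.3 Ω
Step 3 — Parallel combination: 1/Z_total = 1/R + 1/L + 1/C; Z_total = 16.06 + j7.642 Ω = 17.79∠25.4° Ω.

Z = 16.06 + j7.642 Ω = 17.79∠25.4° Ω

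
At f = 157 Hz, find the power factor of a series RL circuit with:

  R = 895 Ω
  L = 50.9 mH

Step 1 — Angular frequency: ω = 2π·f = 2π·157 = 986.5 rad/s.
Step 2 — Component impedances:
  R: Z = R = 895 Ω
  L: Z = jωL = j·986.5·0.0509 = 0 + j50.21 Ω
Step 3 — Series combination: Z_total = R + L = 895 + j50.21 Ω = 896.4∠3.2° Ω.
Step 4 — Power factor: PF = cos(φ) = Re(Z)/|Z| = 895/896.4 = 0.9984.
Step 5 — Type: Im(Z) = 50.21 ⇒ lagging (phase φ = 3.2°).

PF = 0.9984 (lagging, φ = 3.2°)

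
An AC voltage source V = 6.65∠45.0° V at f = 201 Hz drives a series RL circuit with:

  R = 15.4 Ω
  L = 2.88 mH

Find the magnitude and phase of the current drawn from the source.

Step 1 — Angular frequency: ω = 2π·f = 2π·201 = 1263 rad/s.
Step 2 — Component impedances:
  R: Z = R = 15.4 Ω
  L: Z = jωL = j·1263·0.00288 = 0 + j3.637 Ω
Step 3 — Series combination: Z_total = R + L = 15.4 + j3.637 Ω = 15.82∠13.3° Ω.
Step 4 — Source phasor: V = 6.65∠45.0° V = 4.702 + j4.702 V.
Step 5 — Ohm's law: I = V / Z_total = (4.702 + j4.702) / (15.4 + j3.637) = 0.3575 + j0.2209 A.
Step 6 — Convert to polar: |I| = 0.4203 A, ∠I = 31.7°.

I = 0.4203∠31.7° A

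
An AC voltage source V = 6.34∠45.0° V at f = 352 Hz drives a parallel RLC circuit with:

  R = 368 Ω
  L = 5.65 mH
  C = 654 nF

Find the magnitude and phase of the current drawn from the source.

Step 1 — Angular frequency: ω = 2π·f = 2π·352 = 2212 rad/s.
Step 2 — Component impedances:
  R: Z = R = 368 Ω
  L: Z = jωL = j·2212·0.00565 = 0 + j12.5 Ω
  C: Z = 1/(jωC) = -j/(ω·C) = 0 - j691.4 Ω
Step 3 — Parallel combination: 1/Z_total = 1/R + 1/L + 1/C; Z_total = 0.4396 + j12.71 Ω = 12.72∠88.0° Ω.
Step 4 — Source phasor: V = 6.34∠45.0° V = 4.483 + j4.483 V.
Step 5 — Ohm's law: I = V / Z_total = (4.483 + j4.483) / (0.4396 + j12.71) = 0.3645 - j0.3401 A.
Step 6 — Convert to polar: |I| = 0.4985 A, ∠I = -43.0°.

I = 0.4985∠-43.0° A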